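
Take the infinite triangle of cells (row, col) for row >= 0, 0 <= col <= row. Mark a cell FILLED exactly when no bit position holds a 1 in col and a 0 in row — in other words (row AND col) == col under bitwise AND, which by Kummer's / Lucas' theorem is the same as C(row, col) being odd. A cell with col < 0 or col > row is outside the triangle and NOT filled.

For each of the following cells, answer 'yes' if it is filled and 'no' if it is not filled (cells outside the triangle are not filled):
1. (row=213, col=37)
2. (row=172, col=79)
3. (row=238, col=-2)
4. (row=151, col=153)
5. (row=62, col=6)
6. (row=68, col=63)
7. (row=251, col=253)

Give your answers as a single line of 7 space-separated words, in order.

Answer: no no no no yes no no

Derivation:
(213,37): row=0b11010101, col=0b100101, row AND col = 0b101 = 5; 5 != 37 -> empty
(172,79): row=0b10101100, col=0b1001111, row AND col = 0b1100 = 12; 12 != 79 -> empty
(238,-2): col outside [0, 238] -> not filled
(151,153): col outside [0, 151] -> not filled
(62,6): row=0b111110, col=0b110, row AND col = 0b110 = 6; 6 == 6 -> filled
(68,63): row=0b1000100, col=0b111111, row AND col = 0b100 = 4; 4 != 63 -> empty
(251,253): col outside [0, 251] -> not filled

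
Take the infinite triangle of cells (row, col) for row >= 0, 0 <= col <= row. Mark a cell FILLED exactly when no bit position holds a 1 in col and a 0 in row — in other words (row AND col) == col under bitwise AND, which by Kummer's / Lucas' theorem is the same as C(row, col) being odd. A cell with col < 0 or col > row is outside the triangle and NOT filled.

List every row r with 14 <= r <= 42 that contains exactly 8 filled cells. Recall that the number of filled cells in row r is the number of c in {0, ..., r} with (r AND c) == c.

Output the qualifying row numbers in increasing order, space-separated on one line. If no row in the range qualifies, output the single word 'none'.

Answer: 14 19 21 22 25 26 28 35 37 38 41 42

Derivation:
Row r has 2^popcount(r) filled cells, so we need popcount(r) = log2(8) = 3.
Scan r = 14..42 and keep those with exactly 3 one-bits:
r=14=1110 popcount=3 -> KEEP
r=15=1111 popcount=4 -> skip
r=16=10000 popcount=1 -> skip
r=17=10001 popcount=2 -> skip
r=18=10010 popcount=2 -> skip
r=19=10011 popcount=3 -> KEEP
r=20=10100 popcount=2 -> skip
r=21=10101 popcount=3 -> KEEP
r=22=10110 popcount=3 -> KEEP
r=23=10111 popcount=4 -> skip
r=24=11000 popcount=2 -> skip
r=25=11001 popcount=3 -> KEEP
r=26=11010 popcount=3 -> KEEP
r=27=11011 popcount=4 -> skip
r=28=11100 popcount=3 -> KEEP
r=29=11101 popcount=4 -> skip
r=30=11110 popcount=4 -> skip
r=31=11111 popcount=5 -> skip
r=32=100000 popcount=1 -> skip
r=33=100001 popcount=2 -> skip
r=34=100010 popcount=2 -> skip
r=35=100011 popcount=3 -> KEEP
r=36=100100 popcount=2 -> skip
r=37=100101 popcount=3 -> KEEP
r=38=100110 popcount=3 -> KEEP
r=39=100111 popcount=4 -> skip
r=40=101000 popcount=2 -> skip
r=41=101001 popcount=3 -> KEEP
r=42=101010 popcount=3 -> KEEP
Kept rows: 14 19 21 22 25 26 28 35 37 38 41 42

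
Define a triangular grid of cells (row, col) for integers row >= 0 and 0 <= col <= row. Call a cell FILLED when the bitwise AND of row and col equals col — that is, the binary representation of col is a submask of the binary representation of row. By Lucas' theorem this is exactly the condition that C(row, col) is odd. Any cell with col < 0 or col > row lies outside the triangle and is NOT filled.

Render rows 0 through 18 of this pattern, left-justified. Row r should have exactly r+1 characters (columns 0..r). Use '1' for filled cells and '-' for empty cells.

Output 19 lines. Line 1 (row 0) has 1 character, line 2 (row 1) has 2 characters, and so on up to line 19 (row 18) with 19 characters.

Answer: 1
11
1-1
1111
1---1
11--11
1-1-1-1
11111111
1-------1
11------11
1-1-----1-1
1111----1111
1---1---1---1
11--11--11--11
1-1-1-1-1-1-1-1
1111111111111111
1---------------1
11--------------11
1-1-------------1-1

Derivation:
r0=0: 1
r1=1: 11
r2=10: 1-1
r3=11: 1111
r4=100: 1---1
r5=101: 11--11
r6=110: 1-1-1-1
r7=111: 11111111
r8=1000: 1-------1
r9=1001: 11------11
r10=1010: 1-1-----1-1
r11=1011: 1111----1111
r12=1100: 1---1---1---1
r13=1101: 11--11--11--11
r14=1110: 1-1-1-1-1-1-1-1
r15=1111: 1111111111111111
r16=10000: 1---------------1
r17=10001: 11--------------11
r18=10010: 1-1-------------1-1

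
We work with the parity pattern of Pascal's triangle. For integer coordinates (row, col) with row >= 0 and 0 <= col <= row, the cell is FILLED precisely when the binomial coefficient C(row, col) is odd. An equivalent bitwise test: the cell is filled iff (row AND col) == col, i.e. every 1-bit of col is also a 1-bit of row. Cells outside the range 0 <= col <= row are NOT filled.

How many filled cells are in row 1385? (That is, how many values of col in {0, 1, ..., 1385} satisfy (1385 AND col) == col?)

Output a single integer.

Answer: 64

Derivation:
1385 in binary = 10101101001
popcount(1385) = number of 1-bits in 10101101001 = 6
A col c satisfies (1385 AND c) == c iff every set bit of c is also set in 1385; each of the 6 set bits of 1385 can independently be on or off in c.
count = 2^6 = 64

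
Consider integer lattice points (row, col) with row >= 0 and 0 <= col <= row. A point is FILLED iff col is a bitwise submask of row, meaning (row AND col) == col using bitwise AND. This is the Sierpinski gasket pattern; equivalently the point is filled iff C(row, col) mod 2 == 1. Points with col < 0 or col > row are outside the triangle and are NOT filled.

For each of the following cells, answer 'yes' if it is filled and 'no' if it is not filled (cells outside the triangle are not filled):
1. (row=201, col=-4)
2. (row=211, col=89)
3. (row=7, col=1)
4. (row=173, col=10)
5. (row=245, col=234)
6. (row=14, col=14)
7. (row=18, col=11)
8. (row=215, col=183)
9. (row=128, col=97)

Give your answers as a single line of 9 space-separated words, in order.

Answer: no no yes no no yes no no no

Derivation:
(201,-4): col outside [0, 201] -> not filled
(211,89): row=0b11010011, col=0b1011001, row AND col = 0b1010001 = 81; 81 != 89 -> empty
(7,1): row=0b111, col=0b1, row AND col = 0b1 = 1; 1 == 1 -> filled
(173,10): row=0b10101101, col=0b1010, row AND col = 0b1000 = 8; 8 != 10 -> empty
(245,234): row=0b11110101, col=0b11101010, row AND col = 0b11100000 = 224; 224 != 234 -> empty
(14,14): row=0b1110, col=0b1110, row AND col = 0b1110 = 14; 14 == 14 -> filled
(18,11): row=0b10010, col=0b1011, row AND col = 0b10 = 2; 2 != 11 -> empty
(215,183): row=0b11010111, col=0b10110111, row AND col = 0b10010111 = 151; 151 != 183 -> empty
(128,97): row=0b10000000, col=0b1100001, row AND col = 0b0 = 0; 0 != 97 -> empty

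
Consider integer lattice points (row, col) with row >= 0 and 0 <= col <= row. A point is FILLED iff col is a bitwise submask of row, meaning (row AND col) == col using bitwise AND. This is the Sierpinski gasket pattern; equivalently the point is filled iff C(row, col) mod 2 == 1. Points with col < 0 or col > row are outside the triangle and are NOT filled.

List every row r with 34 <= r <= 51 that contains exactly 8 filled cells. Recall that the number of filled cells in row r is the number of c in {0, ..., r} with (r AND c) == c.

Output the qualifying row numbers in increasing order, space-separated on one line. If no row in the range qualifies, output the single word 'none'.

Answer: 35 37 38 41 42 44 49 50

Derivation:
Row r has 2^popcount(r) filled cells, so we need popcount(r) = log2(8) = 3.
Scan r = 34..51 and keep those with exactly 3 one-bits:
r=34=100010 popcount=2 -> skip
r=35=100011 popcount=3 -> KEEP
r=36=100100 popcount=2 -> skip
r=37=100101 popcount=3 -> KEEP
r=38=100110 popcount=3 -> KEEP
r=39=100111 popcount=4 -> skip
r=40=101000 popcount=2 -> skip
r=41=101001 popcount=3 -> KEEP
r=42=101010 popcount=3 -> KEEP
r=43=101011 popcount=4 -> skip
r=44=101100 popcount=3 -> KEEP
r=45=101101 popcount=4 -> skip
r=46=101110 popcount=4 -> skip
r=47=101111 popcount=5 -> skip
r=48=110000 popcount=2 -> skip
r=49=110001 popcount=3 -> KEEP
r=50=110010 popcount=3 -> KEEP
r=51=110011 popcount=4 -> skip
Kept rows: 35 37 38 41 42 44 49 50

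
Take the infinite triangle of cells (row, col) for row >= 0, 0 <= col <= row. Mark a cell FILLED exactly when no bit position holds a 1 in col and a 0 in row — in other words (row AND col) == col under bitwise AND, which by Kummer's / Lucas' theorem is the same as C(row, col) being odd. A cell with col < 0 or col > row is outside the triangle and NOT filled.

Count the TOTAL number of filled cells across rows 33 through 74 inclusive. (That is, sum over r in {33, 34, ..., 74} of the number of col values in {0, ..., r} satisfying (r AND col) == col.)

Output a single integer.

Answer: 558

Derivation:
r33=100001 pc2: +4 =4
r34=100010 pc2: +4 =8
r35=100011 pc3: +8 =16
r36=100100 pc2: +4 =20
r37=100101 pc3: +8 =28
r38=100110 pc3: +8 =36
r39=100111 pc4: +16 =52
r40=101000 pc2: +4 =56
r41=101001 pc3: +8 =64
r42=101010 pc3: +8 =72
r43=101011 pc4: +16 =88
r44=101100 pc3: +8 =96
r45=101101 pc4: +16 =112
r46=101110 pc4: +16 =128
r47=101111 pc5: +32 =160
r48=110000 pc2: +4 =164
r49=110001 pc3: +8 =172
r50=110010 pc3: +8 =180
r51=110011 pc4: +16 =196
r52=110100 pc3: +8 =204
r53=110101 pc4: +16 =220
r54=110110 pc4: +16 =236
r55=110111 pc5: +32 =268
r56=111000 pc3: +8 =276
r57=111001 pc4: +16 =292
r58=111010 pc4: +16 =308
r59=111011 pc5: +32 =340
r60=111100 pc4: +16 =356
r61=111101 pc5: +32 =388
r62=111110 pc5: +32 =420
r63=111111 pc6: +64 =484
r64=1000000 pc1: +2 =486
r65=1000001 pc2: +4 =490
r66=1000010 pc2: +4 =494
r67=1000011 pc3: +8 =502
r68=1000100 pc2: +4 =506
r69=1000101 pc3: +8 =514
r70=1000110 pc3: +8 =522
r71=1000111 pc4: +16 =538
r72=1001000 pc2: +4 =542
r73=1001001 pc3: +8 =550
r74=1001010 pc3: +8 =558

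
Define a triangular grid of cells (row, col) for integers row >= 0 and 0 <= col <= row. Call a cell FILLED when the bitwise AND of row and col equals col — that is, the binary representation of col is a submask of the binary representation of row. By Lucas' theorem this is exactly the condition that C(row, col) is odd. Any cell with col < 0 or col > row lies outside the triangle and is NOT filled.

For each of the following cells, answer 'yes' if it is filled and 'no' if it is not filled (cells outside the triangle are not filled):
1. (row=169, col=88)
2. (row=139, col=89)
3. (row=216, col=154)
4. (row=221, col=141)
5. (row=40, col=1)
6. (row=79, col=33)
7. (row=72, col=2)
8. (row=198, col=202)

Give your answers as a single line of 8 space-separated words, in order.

Answer: no no no yes no no no no

Derivation:
(169,88): row=0b10101001, col=0b1011000, row AND col = 0b1000 = 8; 8 != 88 -> empty
(139,89): row=0b10001011, col=0b1011001, row AND col = 0b1001 = 9; 9 != 89 -> empty
(216,154): row=0b11011000, col=0b10011010, row AND col = 0b10011000 = 152; 152 != 154 -> empty
(221,141): row=0b11011101, col=0b10001101, row AND col = 0b10001101 = 141; 141 == 141 -> filled
(40,1): row=0b101000, col=0b1, row AND col = 0b0 = 0; 0 != 1 -> empty
(79,33): row=0b1001111, col=0b100001, row AND col = 0b1 = 1; 1 != 33 -> empty
(72,2): row=0b1001000, col=0b10, row AND col = 0b0 = 0; 0 != 2 -> empty
(198,202): col outside [0, 198] -> not filled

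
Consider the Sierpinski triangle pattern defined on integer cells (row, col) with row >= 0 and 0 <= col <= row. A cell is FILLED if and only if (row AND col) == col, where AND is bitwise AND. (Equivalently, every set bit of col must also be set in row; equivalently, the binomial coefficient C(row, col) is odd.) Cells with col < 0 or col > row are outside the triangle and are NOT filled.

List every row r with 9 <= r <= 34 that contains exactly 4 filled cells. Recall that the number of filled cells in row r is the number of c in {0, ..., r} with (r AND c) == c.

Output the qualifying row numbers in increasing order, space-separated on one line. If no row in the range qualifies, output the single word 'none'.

Answer: 9 10 12 17 18 20 24 33 34

Derivation:
Row r has 2^popcount(r) filled cells, so we need popcount(r) = log2(4) = 2.
Scan r = 9..34 and keep those with exactly 2 one-bits:
r=9=1001 popcount=2 -> KEEP
r=10=1010 popcount=2 -> KEEP
r=11=1011 popcount=3 -> skip
r=12=1100 popcount=2 -> KEEP
r=13=1101 popcount=3 -> skip
r=14=1110 popcount=3 -> skip
r=15=1111 popcount=4 -> skip
r=16=10000 popcount=1 -> skip
r=17=10001 popcount=2 -> KEEP
r=18=10010 popcount=2 -> KEEP
r=19=10011 popcount=3 -> skip
r=20=10100 popcount=2 -> KEEP
r=21=10101 popcount=3 -> skip
r=22=10110 popcount=3 -> skip
r=23=10111 popcount=4 -> skip
r=24=11000 popcount=2 -> KEEP
r=25=11001 popcount=3 -> skip
r=26=11010 popcount=3 -> skip
r=27=11011 popcount=4 -> skip
r=28=11100 popcount=3 -> skip
r=29=11101 popcount=4 -> skip
r=30=11110 popcount=4 -> skip
r=31=11111 popcount=5 -> skip
r=32=100000 popcount=1 -> skip
r=33=100001 popcount=2 -> KEEP
r=34=100010 popcount=2 -> KEEP
Kept rows: 9 10 12 17 18 20 24 33 34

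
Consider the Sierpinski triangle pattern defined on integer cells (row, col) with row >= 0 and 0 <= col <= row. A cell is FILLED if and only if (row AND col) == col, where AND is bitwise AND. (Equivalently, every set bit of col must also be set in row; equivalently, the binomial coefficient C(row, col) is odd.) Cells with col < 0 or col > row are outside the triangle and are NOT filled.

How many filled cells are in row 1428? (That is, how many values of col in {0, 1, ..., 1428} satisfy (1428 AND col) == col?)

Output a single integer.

1428 in binary = 10110010100
popcount(1428) = number of 1-bits in 10110010100 = 5
A col c satisfies (1428 AND c) == c iff every set bit of c is also set in 1428; each of the 5 set bits of 1428 can independently be on or off in c.
count = 2^5 = 32

Answer: 32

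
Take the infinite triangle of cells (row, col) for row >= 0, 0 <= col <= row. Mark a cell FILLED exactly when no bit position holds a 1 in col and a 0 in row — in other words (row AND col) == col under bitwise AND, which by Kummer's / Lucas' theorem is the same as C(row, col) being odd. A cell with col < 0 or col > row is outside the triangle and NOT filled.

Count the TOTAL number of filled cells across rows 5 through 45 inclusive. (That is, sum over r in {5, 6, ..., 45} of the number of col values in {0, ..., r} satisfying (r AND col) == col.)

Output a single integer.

r5=101 pc2: +4 =4
r6=110 pc2: +4 =8
r7=111 pc3: +8 =16
r8=1000 pc1: +2 =18
r9=1001 pc2: +4 =22
r10=1010 pc2: +4 =26
r11=1011 pc3: +8 =34
r12=1100 pc2: +4 =38
r13=1101 pc3: +8 =46
r14=1110 pc3: +8 =54
r15=1111 pc4: +16 =70
r16=10000 pc1: +2 =72
r17=10001 pc2: +4 =76
r18=10010 pc2: +4 =80
r19=10011 pc3: +8 =88
r20=10100 pc2: +4 =92
r21=10101 pc3: +8 =100
r22=10110 pc3: +8 =108
r23=10111 pc4: +16 =124
r24=11000 pc2: +4 =128
r25=11001 pc3: +8 =136
r26=11010 pc3: +8 =144
r27=11011 pc4: +16 =160
r28=11100 pc3: +8 =168
r29=11101 pc4: +16 =184
r30=11110 pc4: +16 =200
r31=11111 pc5: +32 =232
r32=100000 pc1: +2 =234
r33=100001 pc2: +4 =238
r34=100010 pc2: +4 =242
r35=100011 pc3: +8 =250
r36=100100 pc2: +4 =254
r37=100101 pc3: +8 =262
r38=100110 pc3: +8 =270
r39=100111 pc4: +16 =286
r40=101000 pc2: +4 =290
r41=101001 pc3: +8 =298
r42=101010 pc3: +8 =306
r43=101011 pc4: +16 =322
r44=101100 pc3: +8 =330
r45=101101 pc4: +16 =346

Answer: 346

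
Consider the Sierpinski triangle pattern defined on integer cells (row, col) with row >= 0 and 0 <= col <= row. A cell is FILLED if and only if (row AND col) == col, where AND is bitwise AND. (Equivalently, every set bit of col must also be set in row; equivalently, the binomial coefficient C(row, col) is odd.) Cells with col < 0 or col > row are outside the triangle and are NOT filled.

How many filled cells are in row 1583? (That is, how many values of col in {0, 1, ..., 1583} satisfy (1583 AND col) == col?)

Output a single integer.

1583 in binary = 11000101111
popcount(1583) = number of 1-bits in 11000101111 = 7
A col c satisfies (1583 AND c) == c iff every set bit of c is also set in 1583; each of the 7 set bits of 1583 can independently be on or off in c.
count = 2^7 = 128

Answer: 128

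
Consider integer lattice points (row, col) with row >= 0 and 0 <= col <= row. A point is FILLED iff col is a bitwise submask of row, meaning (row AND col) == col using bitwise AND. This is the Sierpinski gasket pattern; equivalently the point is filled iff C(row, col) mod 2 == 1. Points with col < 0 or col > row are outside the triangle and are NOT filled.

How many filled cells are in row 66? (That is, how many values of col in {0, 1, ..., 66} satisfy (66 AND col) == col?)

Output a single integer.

66 in binary = 1000010
popcount(66) = number of 1-bits in 1000010 = 2
A col c satisfies (66 AND c) == c iff every set bit of c is also set in 66; each of the 2 set bits of 66 can independently be on or off in c.
count = 2^2 = 4

Answer: 4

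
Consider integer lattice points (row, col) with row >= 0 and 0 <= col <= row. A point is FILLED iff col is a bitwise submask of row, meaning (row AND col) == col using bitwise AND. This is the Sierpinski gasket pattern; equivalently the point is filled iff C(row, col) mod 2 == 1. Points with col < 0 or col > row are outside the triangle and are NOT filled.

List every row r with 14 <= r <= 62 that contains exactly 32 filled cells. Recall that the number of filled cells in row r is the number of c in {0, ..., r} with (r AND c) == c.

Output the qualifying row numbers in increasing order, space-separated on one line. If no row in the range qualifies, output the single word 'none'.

Answer: 31 47 55 59 61 62

Derivation:
Row r has 2^popcount(r) filled cells, so we need popcount(r) = log2(32) = 5.
Scan r = 14..62 and keep those with exactly 5 one-bits:
r=14=1110 popcount=3 -> skip
r=15=1111 popcount=4 -> skip
r=16=10000 popcount=1 -> skip
r=17=10001 popcount=2 -> skip
r=18=10010 popcount=2 -> skip
r=19=10011 popcount=3 -> skip
r=20=10100 popcount=2 -> skip
r=21=10101 popcount=3 -> skip
r=22=10110 popcount=3 -> skip
r=23=10111 popcount=4 -> skip
r=24=11000 popcount=2 -> skip
r=25=11001 popcount=3 -> skip
r=26=11010 popcount=3 -> skip
r=27=11011 popcount=4 -> skip
r=28=11100 popcount=3 -> skip
r=29=11101 popcount=4 -> skip
r=30=11110 popcount=4 -> skip
r=31=11111 popcount=5 -> KEEP
r=32=100000 popcount=1 -> skip
r=33=100001 popcount=2 -> skip
r=34=100010 popcount=2 -> skip
r=35=100011 popcount=3 -> skip
r=36=100100 popcount=2 -> skip
r=37=100101 popcount=3 -> skip
r=38=100110 popcount=3 -> skip
r=39=100111 popcount=4 -> skip
r=40=101000 popcount=2 -> skip
r=41=101001 popcount=3 -> skip
r=42=101010 popcount=3 -> skip
r=43=101011 popcount=4 -> skip
r=44=101100 popcount=3 -> skip
r=45=101101 popcount=4 -> skip
r=46=101110 popcount=4 -> skip
r=47=101111 popcount=5 -> KEEP
r=48=110000 popcount=2 -> skip
r=49=110001 popcount=3 -> skip
r=50=110010 popcount=3 -> skip
r=51=110011 popcount=4 -> skip
r=52=110100 popcount=3 -> skip
r=53=110101 popcount=4 -> skip
r=54=110110 popcount=4 -> skip
r=55=110111 popcount=5 -> KEEP
r=56=111000 popcount=3 -> skip
r=57=111001 popcount=4 -> skip
r=58=111010 popcount=4 -> skip
r=59=111011 popcount=5 -> KEEP
r=60=111100 popcount=4 -> skip
r=61=111101 popcount=5 -> KEEP
r=62=111110 popcount=5 -> KEEP
Kept rows: 31 47 55 59 61 62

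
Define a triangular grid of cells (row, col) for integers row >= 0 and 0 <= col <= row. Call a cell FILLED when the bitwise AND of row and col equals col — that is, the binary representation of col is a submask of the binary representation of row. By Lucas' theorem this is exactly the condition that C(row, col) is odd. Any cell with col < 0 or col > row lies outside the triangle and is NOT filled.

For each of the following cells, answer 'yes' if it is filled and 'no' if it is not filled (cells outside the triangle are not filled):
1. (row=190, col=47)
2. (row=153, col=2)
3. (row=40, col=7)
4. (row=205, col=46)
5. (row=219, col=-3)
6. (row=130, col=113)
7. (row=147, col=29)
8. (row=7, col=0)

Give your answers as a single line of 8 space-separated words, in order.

(190,47): row=0b10111110, col=0b101111, row AND col = 0b101110 = 46; 46 != 47 -> empty
(153,2): row=0b10011001, col=0b10, row AND col = 0b0 = 0; 0 != 2 -> empty
(40,7): row=0b101000, col=0b111, row AND col = 0b0 = 0; 0 != 7 -> empty
(205,46): row=0b11001101, col=0b101110, row AND col = 0b1100 = 12; 12 != 46 -> empty
(219,-3): col outside [0, 219] -> not filled
(130,113): row=0b10000010, col=0b1110001, row AND col = 0b0 = 0; 0 != 113 -> empty
(147,29): row=0b10010011, col=0b11101, row AND col = 0b10001 = 17; 17 != 29 -> empty
(7,0): row=0b111, col=0b0, row AND col = 0b0 = 0; 0 == 0 -> filled

Answer: no no no no no no no yes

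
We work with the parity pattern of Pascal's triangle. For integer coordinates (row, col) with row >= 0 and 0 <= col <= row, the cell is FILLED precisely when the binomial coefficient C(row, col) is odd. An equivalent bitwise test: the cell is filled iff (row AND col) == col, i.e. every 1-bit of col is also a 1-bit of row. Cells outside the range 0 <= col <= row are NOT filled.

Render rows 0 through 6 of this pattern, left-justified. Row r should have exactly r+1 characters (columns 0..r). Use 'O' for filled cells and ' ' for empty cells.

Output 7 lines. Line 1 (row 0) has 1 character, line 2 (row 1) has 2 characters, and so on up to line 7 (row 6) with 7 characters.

Answer: O
OO
O O
OOOO
O   O
OO  OO
O O O O

Derivation:
r0=0: O
r1=1: OO
r2=10: O O
r3=11: OOOO
r4=100: O   O
r5=101: OO  OO
r6=110: O O O O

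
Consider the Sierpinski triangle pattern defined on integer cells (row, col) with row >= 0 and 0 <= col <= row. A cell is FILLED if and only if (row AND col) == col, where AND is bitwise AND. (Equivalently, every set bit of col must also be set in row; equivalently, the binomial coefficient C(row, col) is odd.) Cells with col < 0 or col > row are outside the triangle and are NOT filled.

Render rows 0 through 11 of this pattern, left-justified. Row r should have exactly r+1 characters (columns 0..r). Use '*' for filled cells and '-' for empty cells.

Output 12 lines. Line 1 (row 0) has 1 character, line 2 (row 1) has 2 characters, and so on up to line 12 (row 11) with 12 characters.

r0=0: *
r1=1: **
r2=10: *-*
r3=11: ****
r4=100: *---*
r5=101: **--**
r6=110: *-*-*-*
r7=111: ********
r8=1000: *-------*
r9=1001: **------**
r10=1010: *-*-----*-*
r11=1011: ****----****

Answer: *
**
*-*
****
*---*
**--**
*-*-*-*
********
*-------*
**------**
*-*-----*-*
****----****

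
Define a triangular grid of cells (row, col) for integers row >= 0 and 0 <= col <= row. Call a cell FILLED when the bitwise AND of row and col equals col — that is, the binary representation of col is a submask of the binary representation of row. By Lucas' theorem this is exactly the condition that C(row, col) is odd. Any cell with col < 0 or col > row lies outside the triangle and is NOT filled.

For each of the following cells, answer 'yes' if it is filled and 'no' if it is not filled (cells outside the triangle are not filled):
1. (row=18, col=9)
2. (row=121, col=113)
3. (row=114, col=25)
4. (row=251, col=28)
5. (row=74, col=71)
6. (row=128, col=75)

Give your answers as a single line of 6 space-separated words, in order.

(18,9): row=0b10010, col=0b1001, row AND col = 0b0 = 0; 0 != 9 -> empty
(121,113): row=0b1111001, col=0b1110001, row AND col = 0b1110001 = 113; 113 == 113 -> filled
(114,25): row=0b1110010, col=0b11001, row AND col = 0b10000 = 16; 16 != 25 -> empty
(251,28): row=0b11111011, col=0b11100, row AND col = 0b11000 = 24; 24 != 28 -> empty
(74,71): row=0b1001010, col=0b1000111, row AND col = 0b1000010 = 66; 66 != 71 -> empty
(128,75): row=0b10000000, col=0b1001011, row AND col = 0b0 = 0; 0 != 75 -> empty

Answer: no yes no no no no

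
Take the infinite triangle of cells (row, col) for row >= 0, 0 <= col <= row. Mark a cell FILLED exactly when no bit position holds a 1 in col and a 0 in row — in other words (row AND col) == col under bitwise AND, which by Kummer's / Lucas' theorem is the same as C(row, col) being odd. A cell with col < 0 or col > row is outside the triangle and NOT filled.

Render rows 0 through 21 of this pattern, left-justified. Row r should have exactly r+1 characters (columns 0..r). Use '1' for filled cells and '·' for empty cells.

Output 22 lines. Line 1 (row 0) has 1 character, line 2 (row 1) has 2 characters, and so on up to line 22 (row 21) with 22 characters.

Answer: 1
11
1·1
1111
1···1
11··11
1·1·1·1
11111111
1·······1
11······11
1·1·····1·1
1111····1111
1···1···1···1
11··11··11··11
1·1·1·1·1·1·1·1
1111111111111111
1···············1
11··············11
1·1·············1·1
1111············1111
1···1···········1···1
11··11··········11··11

Derivation:
r0=0: 1
r1=1: 11
r2=10: 1·1
r3=11: 1111
r4=100: 1···1
r5=101: 11··11
r6=110: 1·1·1·1
r7=111: 11111111
r8=1000: 1·······1
r9=1001: 11······11
r10=1010: 1·1·····1·1
r11=1011: 1111····1111
r12=1100: 1···1···1···1
r13=1101: 11··11··11··11
r14=1110: 1·1·1·1·1·1·1·1
r15=1111: 1111111111111111
r16=10000: 1···············1
r17=10001: 11··············11
r18=10010: 1·1·············1·1
r19=10011: 1111············1111
r20=10100: 1···1···········1···1
r21=10101: 11··11··········11··11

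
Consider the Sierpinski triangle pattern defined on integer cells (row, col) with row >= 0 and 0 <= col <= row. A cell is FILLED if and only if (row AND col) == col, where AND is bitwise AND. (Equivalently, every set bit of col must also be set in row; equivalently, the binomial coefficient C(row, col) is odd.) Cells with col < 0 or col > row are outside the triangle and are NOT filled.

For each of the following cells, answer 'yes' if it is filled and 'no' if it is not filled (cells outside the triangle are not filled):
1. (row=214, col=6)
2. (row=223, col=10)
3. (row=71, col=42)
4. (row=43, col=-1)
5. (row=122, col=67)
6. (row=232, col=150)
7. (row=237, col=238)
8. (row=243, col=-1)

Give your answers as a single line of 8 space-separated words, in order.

Answer: yes yes no no no no no no

Derivation:
(214,6): row=0b11010110, col=0b110, row AND col = 0b110 = 6; 6 == 6 -> filled
(223,10): row=0b11011111, col=0b1010, row AND col = 0b1010 = 10; 10 == 10 -> filled
(71,42): row=0b1000111, col=0b101010, row AND col = 0b10 = 2; 2 != 42 -> empty
(43,-1): col outside [0, 43] -> not filled
(122,67): row=0b1111010, col=0b1000011, row AND col = 0b1000010 = 66; 66 != 67 -> empty
(232,150): row=0b11101000, col=0b10010110, row AND col = 0b10000000 = 128; 128 != 150 -> empty
(237,238): col outside [0, 237] -> not filled
(243,-1): col outside [0, 243] -> not filled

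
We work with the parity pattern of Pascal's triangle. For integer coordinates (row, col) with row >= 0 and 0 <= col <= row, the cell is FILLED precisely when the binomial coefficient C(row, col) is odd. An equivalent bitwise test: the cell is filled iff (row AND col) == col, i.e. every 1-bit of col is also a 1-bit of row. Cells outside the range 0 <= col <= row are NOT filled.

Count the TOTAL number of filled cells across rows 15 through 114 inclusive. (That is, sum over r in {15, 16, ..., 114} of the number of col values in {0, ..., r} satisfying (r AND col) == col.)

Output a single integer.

Answer: 1514

Derivation:
r15=1111 pc4: +16 =16
r16=10000 pc1: +2 =18
r17=10001 pc2: +4 =22
r18=10010 pc2: +4 =26
r19=10011 pc3: +8 =34
r20=10100 pc2: +4 =38
r21=10101 pc3: +8 =46
r22=10110 pc3: +8 =54
r23=10111 pc4: +16 =70
r24=11000 pc2: +4 =74
r25=11001 pc3: +8 =82
r26=11010 pc3: +8 =90
r27=11011 pc4: +16 =106
r28=11100 pc3: +8 =114
r29=11101 pc4: +16 =130
r30=11110 pc4: +16 =146
r31=11111 pc5: +32 =178
r32=100000 pc1: +2 =180
r33=100001 pc2: +4 =184
r34=100010 pc2: +4 =188
r35=100011 pc3: +8 =196
r36=100100 pc2: +4 =200
r37=100101 pc3: +8 =208
r38=100110 pc3: +8 =216
r39=100111 pc4: +16 =232
r40=101000 pc2: +4 =236
r41=101001 pc3: +8 =244
r42=101010 pc3: +8 =252
r43=101011 pc4: +16 =268
r44=101100 pc3: +8 =276
r45=101101 pc4: +16 =292
r46=101110 pc4: +16 =308
r47=101111 pc5: +32 =340
r48=110000 pc2: +4 =344
r49=110001 pc3: +8 =352
r50=110010 pc3: +8 =360
r51=110011 pc4: +16 =376
r52=110100 pc3: +8 =384
r53=110101 pc4: +16 =400
r54=110110 pc4: +16 =416
r55=110111 pc5: +32 =448
r56=111000 pc3: +8 =456
r57=111001 pc4: +16 =472
r58=111010 pc4: +16 =488
r59=111011 pc5: +32 =520
r60=111100 pc4: +16 =536
r61=111101 pc5: +32 =568
r62=111110 pc5: +32 =600
r63=111111 pc6: +64 =664
r64=1000000 pc1: +2 =666
r65=1000001 pc2: +4 =670
r66=1000010 pc2: +4 =674
r67=1000011 pc3: +8 =682
r68=1000100 pc2: +4 =686
r69=1000101 pc3: +8 =694
r70=1000110 pc3: +8 =702
r71=1000111 pc4: +16 =718
r72=1001000 pc2: +4 =722
r73=1001001 pc3: +8 =730
r74=1001010 pc3: +8 =738
r75=1001011 pc4: +16 =754
r76=1001100 pc3: +8 =762
r77=1001101 pc4: +16 =778
r78=1001110 pc4: +16 =794
r79=1001111 pc5: +32 =826
r80=1010000 pc2: +4 =830
r81=1010001 pc3: +8 =838
r82=1010010 pc3: +8 =846
r83=1010011 pc4: +16 =862
r84=1010100 pc3: +8 =870
r85=1010101 pc4: +16 =886
r86=1010110 pc4: +16 =902
r87=1010111 pc5: +32 =934
r88=1011000 pc3: +8 =942
r89=1011001 pc4: +16 =958
r90=1011010 pc4: +16 =974
r91=1011011 pc5: +32 =1006
r92=1011100 pc4: +16 =1022
r93=1011101 pc5: +32 =1054
r94=1011110 pc5: +32 =1086
r95=1011111 pc6: +64 =1150
r96=1100000 pc2: +4 =1154
r97=1100001 pc3: +8 =1162
r98=1100010 pc3: +8 =1170
r99=1100011 pc4: +16 =1186
r100=1100100 pc3: +8 =1194
r101=1100101 pc4: +16 =1210
r102=1100110 pc4: +16 =1226
r103=1100111 pc5: +32 =1258
r104=1101000 pc3: +8 =1266
r105=1101001 pc4: +16 =1282
r106=1101010 pc4: +16 =1298
r107=1101011 pc5: +32 =1330
r108=1101100 pc4: +16 =1346
r109=1101101 pc5: +32 =1378
r110=1101110 pc5: +32 =1410
r111=1101111 pc6: +64 =1474
r112=1110000 pc3: +8 =1482
r113=1110001 pc4: +16 =1498
r114=1110010 pc4: +16 =1514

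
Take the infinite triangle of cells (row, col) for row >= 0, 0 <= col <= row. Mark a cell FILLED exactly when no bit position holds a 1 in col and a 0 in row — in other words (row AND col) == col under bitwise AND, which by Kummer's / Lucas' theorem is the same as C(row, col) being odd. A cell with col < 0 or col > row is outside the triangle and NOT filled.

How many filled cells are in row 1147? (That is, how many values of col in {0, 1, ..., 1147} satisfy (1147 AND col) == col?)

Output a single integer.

1147 in binary = 10001111011
popcount(1147) = number of 1-bits in 10001111011 = 7
A col c satisfies (1147 AND c) == c iff every set bit of c is also set in 1147; each of the 7 set bits of 1147 can independently be on or off in c.
count = 2^7 = 128

Answer: 128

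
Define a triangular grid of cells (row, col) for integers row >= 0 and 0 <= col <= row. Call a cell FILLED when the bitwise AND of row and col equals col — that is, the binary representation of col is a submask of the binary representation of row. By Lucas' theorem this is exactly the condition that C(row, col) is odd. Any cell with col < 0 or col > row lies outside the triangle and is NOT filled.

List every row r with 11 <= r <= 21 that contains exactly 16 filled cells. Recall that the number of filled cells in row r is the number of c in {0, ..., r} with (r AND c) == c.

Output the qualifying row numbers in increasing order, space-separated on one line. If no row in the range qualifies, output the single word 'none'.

Row r has 2^popcount(r) filled cells, so we need popcount(r) = log2(16) = 4.
Scan r = 11..21 and keep those with exactly 4 one-bits:
r=11=1011 popcount=3 -> skip
r=12=1100 popcount=2 -> skip
r=13=1101 popcount=3 -> skip
r=14=1110 popcount=3 -> skip
r=15=1111 popcount=4 -> KEEP
r=16=10000 popcount=1 -> skip
r=17=10001 popcount=2 -> skip
r=18=10010 popcount=2 -> skip
r=19=10011 popcount=3 -> skip
r=20=10100 popcount=2 -> skip
r=21=10101 popcount=3 -> skip
Kept rows: 15

Answer: 15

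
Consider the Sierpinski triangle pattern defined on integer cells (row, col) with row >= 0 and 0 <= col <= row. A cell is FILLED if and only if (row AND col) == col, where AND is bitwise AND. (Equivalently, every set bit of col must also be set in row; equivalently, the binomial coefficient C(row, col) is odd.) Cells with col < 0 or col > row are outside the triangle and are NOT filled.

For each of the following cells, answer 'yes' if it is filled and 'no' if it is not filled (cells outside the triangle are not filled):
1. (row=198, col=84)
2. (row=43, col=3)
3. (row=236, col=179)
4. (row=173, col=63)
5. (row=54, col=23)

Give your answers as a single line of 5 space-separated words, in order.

(198,84): row=0b11000110, col=0b1010100, row AND col = 0b1000100 = 68; 68 != 84 -> empty
(43,3): row=0b101011, col=0b11, row AND col = 0b11 = 3; 3 == 3 -> filled
(236,179): row=0b11101100, col=0b10110011, row AND col = 0b10100000 = 160; 160 != 179 -> empty
(173,63): row=0b10101101, col=0b111111, row AND col = 0b101101 = 45; 45 != 63 -> empty
(54,23): row=0b110110, col=0b10111, row AND col = 0b10110 = 22; 22 != 23 -> empty

Answer: no yes no no no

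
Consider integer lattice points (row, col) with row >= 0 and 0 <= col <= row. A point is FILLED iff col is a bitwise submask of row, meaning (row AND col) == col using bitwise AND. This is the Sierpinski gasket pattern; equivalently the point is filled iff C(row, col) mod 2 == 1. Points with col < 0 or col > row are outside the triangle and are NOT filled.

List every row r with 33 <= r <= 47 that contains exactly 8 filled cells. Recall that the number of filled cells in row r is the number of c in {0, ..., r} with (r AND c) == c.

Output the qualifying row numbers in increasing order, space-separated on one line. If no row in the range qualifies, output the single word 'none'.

Answer: 35 37 38 41 42 44

Derivation:
Row r has 2^popcount(r) filled cells, so we need popcount(r) = log2(8) = 3.
Scan r = 33..47 and keep those with exactly 3 one-bits:
r=33=100001 popcount=2 -> skip
r=34=100010 popcount=2 -> skip
r=35=100011 popcount=3 -> KEEP
r=36=100100 popcount=2 -> skip
r=37=100101 popcount=3 -> KEEP
r=38=100110 popcount=3 -> KEEP
r=39=100111 popcount=4 -> skip
r=40=101000 popcount=2 -> skip
r=41=101001 popcount=3 -> KEEP
r=42=101010 popcount=3 -> KEEP
r=43=101011 popcount=4 -> skip
r=44=101100 popcount=3 -> KEEP
r=45=101101 popcount=4 -> skip
r=46=101110 popcount=4 -> skip
r=47=101111 popcount=5 -> skip
Kept rows: 35 37 38 41 42 44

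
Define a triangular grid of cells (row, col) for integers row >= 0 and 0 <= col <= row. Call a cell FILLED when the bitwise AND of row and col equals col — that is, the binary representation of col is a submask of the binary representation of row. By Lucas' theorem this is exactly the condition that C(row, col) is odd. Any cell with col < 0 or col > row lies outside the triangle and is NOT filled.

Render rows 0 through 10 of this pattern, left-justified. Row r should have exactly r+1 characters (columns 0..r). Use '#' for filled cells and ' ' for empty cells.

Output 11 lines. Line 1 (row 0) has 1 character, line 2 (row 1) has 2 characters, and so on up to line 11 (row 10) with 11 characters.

Answer: #
##
# #
####
#   #
##  ##
# # # #
########
#       #
##      ##
# #     # #

Derivation:
r0=0: #
r1=1: ##
r2=10: # #
r3=11: ####
r4=100: #   #
r5=101: ##  ##
r6=110: # # # #
r7=111: ########
r8=1000: #       #
r9=1001: ##      ##
r10=1010: # #     # #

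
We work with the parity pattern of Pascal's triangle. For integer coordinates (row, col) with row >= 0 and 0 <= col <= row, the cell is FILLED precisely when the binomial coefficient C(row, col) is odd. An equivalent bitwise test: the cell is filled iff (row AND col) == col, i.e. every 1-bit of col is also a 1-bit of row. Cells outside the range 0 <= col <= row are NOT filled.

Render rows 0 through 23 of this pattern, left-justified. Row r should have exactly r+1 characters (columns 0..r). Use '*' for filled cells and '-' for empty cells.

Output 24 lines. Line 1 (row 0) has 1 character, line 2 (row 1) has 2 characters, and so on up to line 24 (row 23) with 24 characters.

r0=0: *
r1=1: **
r2=10: *-*
r3=11: ****
r4=100: *---*
r5=101: **--**
r6=110: *-*-*-*
r7=111: ********
r8=1000: *-------*
r9=1001: **------**
r10=1010: *-*-----*-*
r11=1011: ****----****
r12=1100: *---*---*---*
r13=1101: **--**--**--**
r14=1110: *-*-*-*-*-*-*-*
r15=1111: ****************
r16=10000: *---------------*
r17=10001: **--------------**
r18=10010: *-*-------------*-*
r19=10011: ****------------****
r20=10100: *---*-----------*---*
r21=10101: **--**----------**--**
r22=10110: *-*-*-*---------*-*-*-*
r23=10111: ********--------********

Answer: *
**
*-*
****
*---*
**--**
*-*-*-*
********
*-------*
**------**
*-*-----*-*
****----****
*---*---*---*
**--**--**--**
*-*-*-*-*-*-*-*
****************
*---------------*
**--------------**
*-*-------------*-*
****------------****
*---*-----------*---*
**--**----------**--**
*-*-*-*---------*-*-*-*
********--------********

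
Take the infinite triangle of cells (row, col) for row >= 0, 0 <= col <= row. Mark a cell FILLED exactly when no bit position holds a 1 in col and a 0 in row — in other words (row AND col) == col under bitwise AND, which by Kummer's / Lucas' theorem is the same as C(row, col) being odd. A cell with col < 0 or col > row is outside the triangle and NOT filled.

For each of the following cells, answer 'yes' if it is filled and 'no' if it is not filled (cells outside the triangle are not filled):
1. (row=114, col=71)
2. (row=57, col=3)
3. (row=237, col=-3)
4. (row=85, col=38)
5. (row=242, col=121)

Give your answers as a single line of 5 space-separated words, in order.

Answer: no no no no no

Derivation:
(114,71): row=0b1110010, col=0b1000111, row AND col = 0b1000010 = 66; 66 != 71 -> empty
(57,3): row=0b111001, col=0b11, row AND col = 0b1 = 1; 1 != 3 -> empty
(237,-3): col outside [0, 237] -> not filled
(85,38): row=0b1010101, col=0b100110, row AND col = 0b100 = 4; 4 != 38 -> empty
(242,121): row=0b11110010, col=0b1111001, row AND col = 0b1110000 = 112; 112 != 121 -> empty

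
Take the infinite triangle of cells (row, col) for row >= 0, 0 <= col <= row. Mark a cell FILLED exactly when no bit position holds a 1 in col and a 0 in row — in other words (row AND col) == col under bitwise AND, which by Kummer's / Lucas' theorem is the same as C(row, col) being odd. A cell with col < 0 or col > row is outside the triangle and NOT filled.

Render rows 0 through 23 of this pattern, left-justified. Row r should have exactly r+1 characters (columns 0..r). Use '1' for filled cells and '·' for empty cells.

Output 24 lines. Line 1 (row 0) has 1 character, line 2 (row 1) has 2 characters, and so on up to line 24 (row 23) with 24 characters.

r0=0: 1
r1=1: 11
r2=10: 1·1
r3=11: 1111
r4=100: 1···1
r5=101: 11··11
r6=110: 1·1·1·1
r7=111: 11111111
r8=1000: 1·······1
r9=1001: 11······11
r10=1010: 1·1·····1·1
r11=1011: 1111····1111
r12=1100: 1···1···1···1
r13=1101: 11··11··11··11
r14=1110: 1·1·1·1·1·1·1·1
r15=1111: 1111111111111111
r16=10000: 1···············1
r17=10001: 11··············11
r18=10010: 1·1·············1·1
r19=10011: 1111············1111
r20=10100: 1···1···········1···1
r21=10101: 11··11··········11··11
r22=10110: 1·1·1·1·········1·1·1·1
r23=10111: 11111111········11111111

Answer: 1
11
1·1
1111
1···1
11··11
1·1·1·1
11111111
1·······1
11······11
1·1·····1·1
1111····1111
1···1···1···1
11··11··11··11
1·1·1·1·1·1·1·1
1111111111111111
1···············1
11··············11
1·1·············1·1
1111············1111
1···1···········1···1
11··11··········11··11
1·1·1·1·········1·1·1·1
11111111········11111111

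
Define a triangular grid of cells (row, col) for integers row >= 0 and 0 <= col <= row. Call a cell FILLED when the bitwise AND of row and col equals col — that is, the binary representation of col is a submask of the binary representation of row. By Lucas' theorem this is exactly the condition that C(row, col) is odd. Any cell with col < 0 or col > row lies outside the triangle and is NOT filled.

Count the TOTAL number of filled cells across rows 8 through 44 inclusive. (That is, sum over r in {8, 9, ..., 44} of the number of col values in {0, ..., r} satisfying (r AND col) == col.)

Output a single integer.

r8=1000 pc1: +2 =2
r9=1001 pc2: +4 =6
r10=1010 pc2: +4 =10
r11=1011 pc3: +8 =18
r12=1100 pc2: +4 =22
r13=1101 pc3: +8 =30
r14=1110 pc3: +8 =38
r15=1111 pc4: +16 =54
r16=10000 pc1: +2 =56
r17=10001 pc2: +4 =60
r18=10010 pc2: +4 =64
r19=10011 pc3: +8 =72
r20=10100 pc2: +4 =76
r21=10101 pc3: +8 =84
r22=10110 pc3: +8 =92
r23=10111 pc4: +16 =108
r24=11000 pc2: +4 =112
r25=11001 pc3: +8 =120
r26=11010 pc3: +8 =128
r27=11011 pc4: +16 =144
r28=11100 pc3: +8 =152
r29=11101 pc4: +16 =168
r30=11110 pc4: +16 =184
r31=11111 pc5: +32 =216
r32=100000 pc1: +2 =218
r33=100001 pc2: +4 =222
r34=100010 pc2: +4 =226
r35=100011 pc3: +8 =234
r36=100100 pc2: +4 =238
r37=100101 pc3: +8 =246
r38=100110 pc3: +8 =254
r39=100111 pc4: +16 =270
r40=101000 pc2: +4 =274
r41=101001 pc3: +8 =282
r42=101010 pc3: +8 =290
r43=101011 pc4: +16 =306
r44=101100 pc3: +8 =314

Answer: 314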